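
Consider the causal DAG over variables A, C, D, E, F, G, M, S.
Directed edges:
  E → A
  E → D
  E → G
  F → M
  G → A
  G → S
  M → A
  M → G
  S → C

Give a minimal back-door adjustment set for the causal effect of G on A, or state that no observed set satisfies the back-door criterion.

G→A: minimal back-door set {E, M}.

desc(G)\{G}={A,C,S}; candidates ⊆ {D,E,F,M}.
size 0: {}; under {} G still reaches {A,D,E,F,M} ∋ A.
size 1: {D}, {E}, {F} …(+1); under {D} G still reaches {A,E,F,M} ∋ A.
{E,M}: G⊥A given {E,M} in G with G→· removed — back-door holds.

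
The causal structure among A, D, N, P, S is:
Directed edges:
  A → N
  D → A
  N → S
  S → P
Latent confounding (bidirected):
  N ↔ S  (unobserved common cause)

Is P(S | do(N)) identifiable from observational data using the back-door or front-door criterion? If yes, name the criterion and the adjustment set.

desc(N)\{N}={P,S}; candidates ⊆ {A,D}.
N↔S: latent back-door arc(s) into N.
size 0: {}; under {} N still reaches {A,D,P,S} ∋ S.
size 1: {A}, {D}; under {A} N still reaches {P,S} ∋ S.
size 2: {A,D}; under {A,D} N still reaches {P,S} ∋ S.
N↔S cannot be blocked by any observed set — no back-door set.
No mediator lies on a directed N→…→S path.
Neither criterion identifies P(S|do(N)) in this graph.

P(S|do(N)): not identifiable (no BD/FD set).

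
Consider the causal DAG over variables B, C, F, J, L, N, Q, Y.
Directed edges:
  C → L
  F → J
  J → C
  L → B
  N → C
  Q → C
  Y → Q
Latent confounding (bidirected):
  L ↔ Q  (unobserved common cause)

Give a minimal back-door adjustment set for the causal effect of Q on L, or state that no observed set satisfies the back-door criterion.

Q→L: no observed back-door set.

desc(Q)\{Q}={B,C,L}; candidates ⊆ {F,J,N,Y}.
Q↔L: latent back-door arc(s) into Q.
size 0: {}; under {} Q still reaches {B,L,Y} ∋ L.
size 1: {F}, {J}, {N} …(+1); under {F} Q still reaches {B,L,Y} ∋ L.
size 2: {F,J}, {F,N}, {F,Y} …(+3); under {F,J} Q still reaches {B,L,Y} ∋ L.
Q↔L cannot be blocked by any observed set — no back-door set.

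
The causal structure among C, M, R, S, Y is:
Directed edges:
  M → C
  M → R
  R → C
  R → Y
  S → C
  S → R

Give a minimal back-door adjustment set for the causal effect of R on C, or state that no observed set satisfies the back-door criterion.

R→C: minimal back-door set {M, S}.

desc(R)\{R}={C,Y}; candidates ⊆ {M,S}.
size 0: {}; under {} R still reaches {C,M,S} ∋ C.
size 1: {M}, {S}; under {M} R still reaches {C,S} ∋ C.
{M,S}: R⊥C given {M,S} in G with R→· removed — back-door holds.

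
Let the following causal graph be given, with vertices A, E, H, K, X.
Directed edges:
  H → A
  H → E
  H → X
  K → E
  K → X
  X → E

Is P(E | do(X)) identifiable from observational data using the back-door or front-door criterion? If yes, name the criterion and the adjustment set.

P(E|do(X)): backdoor, adjust for {H, K}.

desc(X)\{X}={E}; candidates ⊆ {A,H,K}.
size 0: {}; under {} X still reaches {A,E,H,K} ∋ E.
size 1: {A}, {H}, {K}; under {A} X still reaches {E,H,K} ∋ E.
{H,K}: X⊥E given {H,K} in G with X→· removed — back-door holds.
P(E|do(X)) = Σ_{H,K} P(E|X,H,K)·P(H,K).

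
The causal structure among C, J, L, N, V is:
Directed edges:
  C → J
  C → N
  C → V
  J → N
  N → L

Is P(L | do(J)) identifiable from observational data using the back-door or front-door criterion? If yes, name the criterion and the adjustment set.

desc(J)\{J}={L,N}; candidates ⊆ {C,V}.
size 0: {}; under {} J still reaches {C,L,N,V} ∋ L.
{C}: J⊥L given {C} in G with J→· removed — back-door holds.
P(L|do(J)) = Σ_{C} P(L|J,C)·P(C).

P(L|do(J)): backdoor, adjust for {C}.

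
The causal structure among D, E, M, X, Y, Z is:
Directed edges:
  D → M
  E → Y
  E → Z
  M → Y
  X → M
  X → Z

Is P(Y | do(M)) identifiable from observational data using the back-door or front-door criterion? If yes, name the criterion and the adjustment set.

desc(M)\{M}={Y}; candidates ⊆ {D,E,X,Z}.
∅: M⊥Y given ∅ in G with M→· removed — back-door holds.
P(Y|do(M)) = P(Y|M) — no adjustment needed.

P(Y|do(M)): backdoor, adjust for ∅.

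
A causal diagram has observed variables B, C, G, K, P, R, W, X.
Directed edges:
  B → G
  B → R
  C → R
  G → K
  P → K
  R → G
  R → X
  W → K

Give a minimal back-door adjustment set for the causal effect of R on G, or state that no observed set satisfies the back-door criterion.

R→G: minimal back-door set {B}.

desc(R)\{R}={G,K,X}; candidates ⊆ {B,C,P,W}.
size 0: {}; under {} R still reaches {B,C,G,K} ∋ G.
{B}: R⊥G given {B} in G with R→· removed — back-door holds.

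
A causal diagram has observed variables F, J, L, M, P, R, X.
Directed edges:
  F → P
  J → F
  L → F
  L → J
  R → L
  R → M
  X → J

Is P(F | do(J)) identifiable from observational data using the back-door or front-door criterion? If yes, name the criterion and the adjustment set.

desc(J)\{J}={F,P}; candidates ⊆ {L,M,R,X}.
size 0: {}; under {} J still reaches {F,L,M,P,R,X} ∋ F.
{L}: J⊥F given {L} in G with J→· removed — back-door holds.
P(F|do(J)) = Σ_{L} P(F|J,L)·P(L).

P(F|do(J)): backdoor, adjust for {L}.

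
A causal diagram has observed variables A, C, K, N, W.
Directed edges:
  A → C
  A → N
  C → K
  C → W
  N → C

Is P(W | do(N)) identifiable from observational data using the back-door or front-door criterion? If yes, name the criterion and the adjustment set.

P(W|do(N)): backdoor, adjust for {A}.

desc(N)\{N}={C,K,W}; candidates ⊆ {A}.
size 0: {}; under {} N still reaches {A,C,K,W} ∋ W.
{A}: N⊥W given {A} in G with N→· removed — back-door holds.
P(W|do(N)) = Σ_{A} P(W|N,A)·P(A).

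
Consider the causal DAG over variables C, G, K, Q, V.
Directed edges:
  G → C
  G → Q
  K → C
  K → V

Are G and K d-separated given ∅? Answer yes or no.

Bayes-Ball from G | ∅ reaches {C,Q}.
K ∉ reach(G|∅) ⇒ G ⊥ K | ∅.

Yes — G ⊥ K | ∅.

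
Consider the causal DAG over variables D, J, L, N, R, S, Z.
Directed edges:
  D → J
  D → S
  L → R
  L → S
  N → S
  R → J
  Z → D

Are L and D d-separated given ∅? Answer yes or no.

Bayes-Ball from L | ∅ reaches {J,R,S}.
D ∉ reach(L|∅) ⇒ L ⊥ D | ∅.

Yes — L ⊥ D | ∅.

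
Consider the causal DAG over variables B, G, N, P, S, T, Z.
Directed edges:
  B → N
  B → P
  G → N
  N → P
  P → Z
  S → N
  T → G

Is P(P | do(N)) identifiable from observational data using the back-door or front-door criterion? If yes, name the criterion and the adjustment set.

P(P|do(N)): backdoor, adjust for {B}.

desc(N)\{N}={P,Z}; candidates ⊆ {B,G,S,T}.
size 0: {}; under {} N still reaches {B,G,P,S,T,Z} ∋ P.
{B}: N⊥P given {B} in G with N→· removed — back-door holds.
P(P|do(N)) = Σ_{B} P(P|N,B)·P(B).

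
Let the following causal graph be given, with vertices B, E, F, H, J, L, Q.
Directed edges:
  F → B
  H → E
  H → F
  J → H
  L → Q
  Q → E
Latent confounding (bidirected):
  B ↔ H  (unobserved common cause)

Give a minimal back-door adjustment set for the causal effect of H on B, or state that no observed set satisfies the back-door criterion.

H→B: no observed back-door set.

desc(H)\{H}={B,E,F}; candidates ⊆ {J,L,Q}.
H↔B: latent back-door arc(s) into H.
size 0: {}; under {} H still reaches {B,J} ∋ B.
size 1: {J}, {L}, {Q}; under {J} H still reaches {B} ∋ B.
size 2: {J,L}, {J,Q}, {L,Q}; under {J,L} H still reaches {B} ∋ B.
H↔B cannot be blocked by any observed set — no back-door set.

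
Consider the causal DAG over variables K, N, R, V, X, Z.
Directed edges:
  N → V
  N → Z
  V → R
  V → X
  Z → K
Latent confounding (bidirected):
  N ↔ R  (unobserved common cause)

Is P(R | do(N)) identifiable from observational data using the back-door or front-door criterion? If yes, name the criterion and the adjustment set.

desc(N)\{N}={K,R,V,X,Z}; candidates ⊆ {—}.
N↔R: latent back-door arc(s) into N.
size 0: {}; under {} N still reaches {R} ∋ R.
N↔R cannot be blocked by any observed set — no back-door set.
{V}: (i) intercepts every directed N→R path; (ii) no back-door N→{V}; (iii) {N} blocks every back-door {V}→R. Front-door holds.
P(R|do(N)) = Σ_{V} P(V|N) Σ_{N'} P(R|V,N')P(N').

P(R|do(N)): frontdoor, adjust for {V}.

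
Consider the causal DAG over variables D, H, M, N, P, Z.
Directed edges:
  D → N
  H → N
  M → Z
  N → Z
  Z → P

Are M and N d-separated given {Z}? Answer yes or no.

Bayes-Ball from M | {Z} reaches {D,H,N}.
N ∈ reach(M|{Z}) ⇒ M ⊥̸ N | {Z}.

No — M and N are d-connected given {Z}.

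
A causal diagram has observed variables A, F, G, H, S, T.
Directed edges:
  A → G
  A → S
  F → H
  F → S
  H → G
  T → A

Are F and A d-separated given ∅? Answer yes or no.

Bayes-Ball from F | ∅ reaches {G,H,S}.
A ∉ reach(F|∅) ⇒ F ⊥ A | ∅.

Yes — F ⊥ A | ∅.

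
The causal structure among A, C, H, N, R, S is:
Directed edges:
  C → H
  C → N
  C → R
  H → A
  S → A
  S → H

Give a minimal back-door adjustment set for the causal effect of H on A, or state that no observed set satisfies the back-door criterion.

H→A: minimal back-door set {S}.

desc(H)\{H}={A}; candidates ⊆ {C,N,R,S}.
size 0: {}; under {} H still reaches {A,C,N,R,S} ∋ A.
{S}: H⊥A given {S} in G with H→· removed — back-door holds.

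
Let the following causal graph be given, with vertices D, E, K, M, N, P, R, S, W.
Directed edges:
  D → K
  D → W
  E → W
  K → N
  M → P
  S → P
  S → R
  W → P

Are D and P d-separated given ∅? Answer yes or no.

Bayes-Ball from D | ∅ reaches {K,N,P,W}.
P ∈ reach(D|∅) ⇒ D ⊥̸ P | ∅.

No — D and P are d-connected given ∅.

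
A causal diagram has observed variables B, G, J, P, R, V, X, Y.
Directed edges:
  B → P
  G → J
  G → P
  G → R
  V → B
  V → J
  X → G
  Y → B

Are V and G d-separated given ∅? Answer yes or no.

Bayes-Ball from V | ∅ reaches {B,J,P}.
G ∉ reach(V|∅) ⇒ V ⊥ G | ∅.

Yes — V ⊥ G | ∅.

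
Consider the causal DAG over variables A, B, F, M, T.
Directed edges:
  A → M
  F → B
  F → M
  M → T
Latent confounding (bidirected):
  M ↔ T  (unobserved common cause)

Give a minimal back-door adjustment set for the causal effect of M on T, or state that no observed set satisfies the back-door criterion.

desc(M)\{M}={T}; candidates ⊆ {A,B,F}.
M↔T: latent back-door arc(s) into M.
size 0: {}; under {} M still reaches {A,B,F,T} ∋ T.
size 1: {A}, {B}, {F}; under {A} M still reaches {B,F,T} ∋ T.
size 2: {A,B}, {A,F}, {B,F}; under {A,B} M still reaches {F,T} ∋ T.
M↔T cannot be blocked by any observed set — no back-door set.

M→T: no observed back-door set.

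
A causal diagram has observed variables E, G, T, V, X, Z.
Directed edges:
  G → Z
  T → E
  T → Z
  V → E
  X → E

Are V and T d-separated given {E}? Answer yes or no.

Bayes-Ball from V | {E} reaches {T,X,Z}.
T ∈ reach(V|{E}) ⇒ V ⊥̸ T | {E}.

No — V and T are d-connected given {E}.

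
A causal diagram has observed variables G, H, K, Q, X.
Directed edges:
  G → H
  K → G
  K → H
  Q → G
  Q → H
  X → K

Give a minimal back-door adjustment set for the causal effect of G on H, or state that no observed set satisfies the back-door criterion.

G→H: minimal back-door set {K, Q}.

desc(G)\{G}={H}; candidates ⊆ {K,Q,X}.
size 0: {}; under {} G still reaches {H,K,Q,X} ∋ H.
size 1: {K}, {Q}, {X}; under {K} G still reaches {H,Q} ∋ H.
{K,Q}: G⊥H given {K,Q} in G with G→· removed — back-door holds.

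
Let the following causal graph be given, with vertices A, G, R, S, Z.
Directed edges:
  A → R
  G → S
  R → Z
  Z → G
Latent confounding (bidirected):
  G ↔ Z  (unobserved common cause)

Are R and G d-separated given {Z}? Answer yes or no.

No — R and G are d-connected given {Z}.

Bayes-Ball from R | {Z} reaches {A,G,S}.
G ∈ reach(R|{Z}) ⇒ R ⊥̸ G | {Z}.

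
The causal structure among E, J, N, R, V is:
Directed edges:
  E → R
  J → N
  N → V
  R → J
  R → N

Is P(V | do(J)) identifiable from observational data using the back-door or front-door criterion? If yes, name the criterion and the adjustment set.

P(V|do(J)): backdoor, adjust for {R}.

desc(J)\{J}={N,V}; candidates ⊆ {E,R}.
size 0: {}; under {} J still reaches {E,N,R,V} ∋ V.
{R}: J⊥V given {R} in G with J→· removed — back-door holds.
P(V|do(J)) = Σ_{R} P(V|J,R)·P(R).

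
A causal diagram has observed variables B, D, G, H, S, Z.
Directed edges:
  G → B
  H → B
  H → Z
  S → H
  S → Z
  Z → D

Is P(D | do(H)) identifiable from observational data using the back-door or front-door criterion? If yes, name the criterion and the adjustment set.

desc(H)\{H}={B,D,Z}; candidates ⊆ {G,S}.
size 0: {}; under {} H still reaches {D,S,Z} ∋ D.
{S}: H⊥D given {S} in G with H→· removed — back-door holds.
P(D|do(H)) = Σ_{S} P(D|H,S)·P(S).

P(D|do(H)): backdoor, adjust for {S}.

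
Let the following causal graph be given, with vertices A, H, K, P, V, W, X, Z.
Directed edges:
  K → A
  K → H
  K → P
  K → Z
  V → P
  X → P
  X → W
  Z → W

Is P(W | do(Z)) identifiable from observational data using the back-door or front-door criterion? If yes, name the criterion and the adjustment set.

desc(Z)\{Z}={W}; candidates ⊆ {A,H,K,P,V,X}.
∅: Z⊥W given ∅ in G with Z→· removed — back-door holds.
P(W|do(Z)) = P(W|Z) — no adjustment needed.

P(W|do(Z)): backdoor, adjust for ∅.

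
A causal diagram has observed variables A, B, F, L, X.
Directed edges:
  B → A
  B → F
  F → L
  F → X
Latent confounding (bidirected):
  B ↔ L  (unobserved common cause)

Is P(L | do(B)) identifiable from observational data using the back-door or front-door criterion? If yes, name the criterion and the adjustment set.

desc(B)\{B}={A,F,L,X}; candidates ⊆ {—}.
B↔L: latent back-door arc(s) into B.
size 0: {}; under {} B still reaches {L} ∋ L.
B↔L cannot be blocked by any observed set — no back-door set.
{F}: (i) intercepts every directed B→L path; (ii) no back-door B→{F}; (iii) {B} blocks every back-door {F}→L. Front-door holds.
P(L|do(B)) = Σ_{F} P(F|B) Σ_{B'} P(L|F,B')P(B').

P(L|do(B)): frontdoor, adjust for {F}.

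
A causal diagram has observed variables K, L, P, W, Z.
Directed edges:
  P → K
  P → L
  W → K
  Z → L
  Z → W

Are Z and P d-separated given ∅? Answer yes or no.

Bayes-Ball from Z | ∅ reaches {K,L,W}.
P ∉ reach(Z|∅) ⇒ Z ⊥ P | ∅.

Yes — Z ⊥ P | ∅.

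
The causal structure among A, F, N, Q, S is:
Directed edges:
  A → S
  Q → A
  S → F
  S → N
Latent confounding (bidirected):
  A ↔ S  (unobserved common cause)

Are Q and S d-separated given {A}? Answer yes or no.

Bayes-Ball from Q | {A} reaches {F,N,S}.
S ∈ reach(Q|{A}) ⇒ Q ⊥̸ S | {A}.

No — Q and S are d-connected given {A}.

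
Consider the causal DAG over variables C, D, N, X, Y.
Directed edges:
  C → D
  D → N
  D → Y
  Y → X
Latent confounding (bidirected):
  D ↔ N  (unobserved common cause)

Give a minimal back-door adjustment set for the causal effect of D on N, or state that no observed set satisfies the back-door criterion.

D→N: no observed back-door set.

desc(D)\{D}={N,X,Y}; candidates ⊆ {C}.
D↔N: latent back-door arc(s) into D.
size 0: {}; under {} D still reaches {C,N} ∋ N.
size 1: {C}; under {C} D still reaches {N} ∋ N.
D↔N cannot be blocked by any observed set — no back-door set.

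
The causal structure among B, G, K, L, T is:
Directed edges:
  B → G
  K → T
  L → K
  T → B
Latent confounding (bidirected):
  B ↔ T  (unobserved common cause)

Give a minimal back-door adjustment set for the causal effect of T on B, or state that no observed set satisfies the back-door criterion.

desc(T)\{T}={B,G}; candidates ⊆ {K,L}.
T↔B: latent back-door arc(s) into T.
size 0: {}; under {} T still reaches {B,G,K,L} ∋ B.
size 1: {K}, {L}; under {K} T still reaches {B,G} ∋ B.
size 2: {K,L}; under {K,L} T still reaches {B,G} ∋ B.
T↔B cannot be blocked by any observed set — no back-door set.

T→B: no observed back-door set.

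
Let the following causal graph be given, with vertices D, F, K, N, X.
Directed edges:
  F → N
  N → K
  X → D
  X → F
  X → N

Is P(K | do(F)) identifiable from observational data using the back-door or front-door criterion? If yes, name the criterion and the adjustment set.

P(K|do(F)): backdoor, adjust for {X}.

desc(F)\{F}={K,N}; candidates ⊆ {D,X}.
size 0: {}; under {} F still reaches {D,K,N,X} ∋ K.
{X}: F⊥K given {X} in G with F→· removed — back-door holds.
P(K|do(F)) = Σ_{X} P(K|F,X)·P(X).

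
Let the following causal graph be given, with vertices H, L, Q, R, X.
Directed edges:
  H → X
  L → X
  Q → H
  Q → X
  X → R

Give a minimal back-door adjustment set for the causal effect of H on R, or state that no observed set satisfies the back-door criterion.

H→R: minimal back-door set {Q}.

desc(H)\{H}={R,X}; candidates ⊆ {L,Q}.
size 0: {}; under {} H still reaches {Q,R,X} ∋ R.
{Q}: H⊥R given {Q} in G with H→· removed — back-door holds.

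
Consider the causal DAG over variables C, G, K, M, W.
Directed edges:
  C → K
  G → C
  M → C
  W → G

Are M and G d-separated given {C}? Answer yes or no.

No — M and G are d-connected given {C}.

Bayes-Ball from M | {C} reaches {G,W}.
G ∈ reach(M|{C}) ⇒ M ⊥̸ G | {C}.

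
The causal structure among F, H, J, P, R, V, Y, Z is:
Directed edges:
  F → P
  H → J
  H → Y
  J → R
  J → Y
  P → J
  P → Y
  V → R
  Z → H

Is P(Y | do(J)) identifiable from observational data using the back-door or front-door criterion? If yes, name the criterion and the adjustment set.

P(Y|do(J)): backdoor, adjust for {H, P}.

desc(J)\{J}={R,Y}; candidates ⊆ {F,H,P,V,Z}.
size 0: {}; under {} J still reaches {F,H,P,Y,Z} ∋ Y.
size 1: {F}, {H}, {P} …(+2); under {F} J still reaches {H,P,Y,Z} ∋ Y.
{H,P}: J⊥Y given {H,P} in G with J→· removed — back-door holds.
P(Y|do(J)) = Σ_{H,P} P(Y|J,H,P)·P(H,P).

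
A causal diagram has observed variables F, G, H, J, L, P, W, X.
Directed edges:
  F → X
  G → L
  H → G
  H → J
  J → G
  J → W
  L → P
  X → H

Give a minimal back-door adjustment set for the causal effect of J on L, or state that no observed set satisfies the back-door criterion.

J→L: minimal back-door set {H}.

desc(J)\{J}={G,L,P,W}; candidates ⊆ {F,H,X}.
size 0: {}; under {} J still reaches {F,G,H,L,P,X} ∋ L.
{H}: J⊥L given {H} in G with J→· removed — back-door holds.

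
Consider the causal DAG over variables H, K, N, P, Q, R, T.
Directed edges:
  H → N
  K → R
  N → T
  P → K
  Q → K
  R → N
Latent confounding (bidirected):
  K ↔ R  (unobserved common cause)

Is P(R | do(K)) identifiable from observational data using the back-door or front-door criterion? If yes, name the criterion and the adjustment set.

desc(K)\{K}={N,R,T}; candidates ⊆ {H,P,Q}.
K↔R: latent back-door arc(s) into K.
size 0: {}; under {} K still reaches {N,P,Q,R,T} ∋ R.
size 1: {H}, {P}, {Q}; under {H} K still reaches {N,P,Q,R,T} ∋ R.
size 2: {H,P}, {H,Q}, {P,Q}; under {H,P} K still reaches {N,Q,R,T} ∋ R.
K↔R cannot be blocked by any observed set — no back-door set.
No mediator lies on a directed K→…→R path.
Neither criterion identifies P(R|do(K)) in this graph.

P(R|do(K)): not identifiable (no BD/FD set).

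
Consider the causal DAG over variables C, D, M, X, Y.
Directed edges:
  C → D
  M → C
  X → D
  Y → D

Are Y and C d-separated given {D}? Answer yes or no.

Bayes-Ball from Y | {D} reaches {C,M,X}.
C ∈ reach(Y|{D}) ⇒ Y ⊥̸ C | {D}.

No — Y and C are d-connected given {D}.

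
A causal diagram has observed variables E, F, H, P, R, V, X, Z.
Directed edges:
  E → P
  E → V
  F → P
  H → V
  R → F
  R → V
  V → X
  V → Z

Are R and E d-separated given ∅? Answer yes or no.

Yes — R ⊥ E | ∅.

Bayes-Ball from R | ∅ reaches {F,P,V,X,Z}.
E ∉ reach(R|∅) ⇒ R ⊥ E | ∅.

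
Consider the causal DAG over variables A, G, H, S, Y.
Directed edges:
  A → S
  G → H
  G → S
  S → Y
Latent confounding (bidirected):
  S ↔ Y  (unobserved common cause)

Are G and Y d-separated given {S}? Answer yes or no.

Bayes-Ball from G | {S} reaches {A,H,Y}.
Y ∈ reach(G|{S}) ⇒ G ⊥̸ Y | {S}.

No — G and Y are d-connected given {S}.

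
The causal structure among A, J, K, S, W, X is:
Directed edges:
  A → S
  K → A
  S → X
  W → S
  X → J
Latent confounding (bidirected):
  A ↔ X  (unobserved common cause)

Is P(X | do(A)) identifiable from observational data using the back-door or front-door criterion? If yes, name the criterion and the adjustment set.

desc(A)\{A}={J,S,X}; candidates ⊆ {K,W}.
A↔X: latent back-door arc(s) into A.
size 0: {}; under {} A still reaches {J,K,X} ∋ X.
size 1: {K}, {W}; under {K} A still reaches {J,X} ∋ X.
size 2: {K,W}; under {K,W} A still reaches {J,X} ∋ X.
A↔X cannot be blocked by any observed set — no back-door set.
{S}: (i) intercepts every directed A→X path; (ii) no back-door A→{S}; (iii) {A} blocks every back-door {S}→X. Front-door holds.
P(X|do(A)) = Σ_{S} P(S|A) Σ_{A'} P(X|S,A')P(A').

P(X|do(A)): frontdoor, adjust for {S}.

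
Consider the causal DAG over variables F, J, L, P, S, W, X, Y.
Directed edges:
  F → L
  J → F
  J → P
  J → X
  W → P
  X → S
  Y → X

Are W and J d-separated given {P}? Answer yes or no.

No — W and J are d-connected given {P}.

Bayes-Ball from W | {P} reaches {F,J,L,S,X}.
J ∈ reach(W|{P}) ⇒ W ⊥̸ J | {P}.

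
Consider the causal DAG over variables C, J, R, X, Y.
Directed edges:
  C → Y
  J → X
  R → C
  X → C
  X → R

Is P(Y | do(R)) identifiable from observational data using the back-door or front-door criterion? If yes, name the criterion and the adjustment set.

P(Y|do(R)): backdoor, adjust for {X}.

desc(R)\{R}={C,Y}; candidates ⊆ {J,X}.
size 0: {}; under {} R still reaches {C,J,X,Y} ∋ Y.
{X}: R⊥Y given {X} in G with R→· removed — back-door holds.
P(Y|do(R)) = Σ_{X} P(Y|R,X)·P(X).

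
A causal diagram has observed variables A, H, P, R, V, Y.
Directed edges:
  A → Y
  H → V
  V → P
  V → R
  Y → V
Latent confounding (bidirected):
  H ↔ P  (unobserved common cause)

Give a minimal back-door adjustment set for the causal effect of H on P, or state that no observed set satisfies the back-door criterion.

H→P: no observed back-door set.

desc(H)\{H}={P,R,V}; candidates ⊆ {A,Y}.
H↔P: latent back-door arc(s) into H.
size 0: {}; under {} H still reaches {P} ∋ P.
size 1: {A}, {Y}; under {A} H still reaches {P} ∋ P.
size 2: {A,Y}; under {A,Y} H still reaches {P} ∋ P.
H↔P cannot be blocked by any observed set — no back-door set.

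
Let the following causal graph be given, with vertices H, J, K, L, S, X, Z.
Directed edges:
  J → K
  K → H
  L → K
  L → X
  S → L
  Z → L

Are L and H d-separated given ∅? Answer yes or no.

Bayes-Ball from L | ∅ reaches {H,K,S,X,Z}.
H ∈ reach(L|∅) ⇒ L ⊥̸ H | ∅.

No — L and H are d-connected given ∅.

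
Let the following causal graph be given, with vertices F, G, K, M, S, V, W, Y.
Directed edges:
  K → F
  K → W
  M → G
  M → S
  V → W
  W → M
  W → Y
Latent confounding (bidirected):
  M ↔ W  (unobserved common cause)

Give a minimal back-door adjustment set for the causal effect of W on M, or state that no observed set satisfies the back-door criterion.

desc(W)\{W}={G,M,S,Y}; candidates ⊆ {F,K,V}.
W↔M: latent back-door arc(s) into W.
size 0: {}; under {} W still reaches {F,G,K,M,S,V} ∋ M.
size 1: {F}, {K}, {V}; under {F} W still reaches {G,K,M,S,V} ∋ M.
size 2: {F,K}, {F,V}, {K,V}; under {F,K} W still reaches {G,M,S,V} ∋ M.
W↔M cannot be blocked by any observed set — no back-door set.

W→M: no observed back-door set.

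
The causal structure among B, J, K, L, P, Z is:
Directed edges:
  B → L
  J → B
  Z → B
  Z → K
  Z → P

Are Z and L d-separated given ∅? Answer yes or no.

Bayes-Ball from Z | ∅ reaches {B,K,L,P}.
L ∈ reach(Z|∅) ⇒ Z ⊥̸ L | ∅.

No — Z and L are d-connected given ∅.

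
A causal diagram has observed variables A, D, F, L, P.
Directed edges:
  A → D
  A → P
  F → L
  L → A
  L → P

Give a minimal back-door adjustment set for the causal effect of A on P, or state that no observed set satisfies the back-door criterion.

A→P: minimal back-door set {L}.

desc(A)\{A}={D,P}; candidates ⊆ {F,L}.
size 0: {}; under {} A still reaches {F,L,P} ∋ P.
{L}: A⊥P given {L} in G with A→· removed — back-door holds.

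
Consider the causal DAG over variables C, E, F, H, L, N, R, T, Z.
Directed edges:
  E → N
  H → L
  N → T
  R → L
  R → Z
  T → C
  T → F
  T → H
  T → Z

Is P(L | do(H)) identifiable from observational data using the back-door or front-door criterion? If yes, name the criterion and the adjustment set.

P(L|do(H)): backdoor, adjust for ∅.

desc(H)\{H}={L}; candidates ⊆ {C,E,F,N,R,T,Z}.
∅: H⊥L given ∅ in G with H→· removed — back-door holds.
P(L|do(H)) = P(L|H) — no adjustment needed.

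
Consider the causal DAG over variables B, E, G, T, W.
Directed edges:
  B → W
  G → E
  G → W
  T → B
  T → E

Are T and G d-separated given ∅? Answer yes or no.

Yes — T ⊥ G | ∅.

Bayes-Ball from T | ∅ reaches {B,E,W}.
G ∉ reach(T|∅) ⇒ T ⊥ G | ∅.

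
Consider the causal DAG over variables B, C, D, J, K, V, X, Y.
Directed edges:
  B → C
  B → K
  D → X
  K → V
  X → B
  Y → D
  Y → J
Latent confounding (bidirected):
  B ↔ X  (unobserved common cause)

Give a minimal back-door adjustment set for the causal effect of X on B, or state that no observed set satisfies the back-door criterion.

X→B: no observed back-door set.

desc(X)\{X}={B,C,K,V}; candidates ⊆ {D,J,Y}.
X↔B: latent back-door arc(s) into X.
size 0: {}; under {} X still reaches {B,C,D,J,K,V,Y} ∋ B.
size 1: {D}, {J}, {Y}; under {D} X still reaches {B,C,K,V} ∋ B.
size 2: {D,J}, {D,Y}, {J,Y}; under {D,J} X still reaches {B,C,K,V} ∋ B.
X↔B cannot be blocked by any observed set — no back-door set.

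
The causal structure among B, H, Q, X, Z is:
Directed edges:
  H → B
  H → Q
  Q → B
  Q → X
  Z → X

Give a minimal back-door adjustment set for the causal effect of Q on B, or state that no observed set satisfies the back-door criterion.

Q→B: minimal back-door set {H}.

desc(Q)\{Q}={B,X}; candidates ⊆ {H,Z}.
size 0: {}; under {} Q still reaches {B,H} ∋ B.
{H}: Q⊥B given {H} in G with Q→· removed — back-door holds.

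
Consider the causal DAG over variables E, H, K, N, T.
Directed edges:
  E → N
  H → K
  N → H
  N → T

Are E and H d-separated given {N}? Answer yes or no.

Yes — E ⊥ H | {N}.

Bayes-Ball from E | {N} reaches ∅.
H ∉ reach(E|{N}) ⇒ E ⊥ H | {N}.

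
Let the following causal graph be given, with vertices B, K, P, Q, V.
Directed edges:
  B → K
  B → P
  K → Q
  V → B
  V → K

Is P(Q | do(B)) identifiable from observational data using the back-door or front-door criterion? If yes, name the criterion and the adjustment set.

P(Q|do(B)): backdoor, adjust for {V}.

desc(B)\{B}={K,P,Q}; candidates ⊆ {V}.
size 0: {}; under {} B still reaches {K,Q,V} ∋ Q.
{V}: B⊥Q given {V} in G with B→· removed — back-door holds.
P(Q|do(B)) = Σ_{V} P(Q|B,V)·P(V).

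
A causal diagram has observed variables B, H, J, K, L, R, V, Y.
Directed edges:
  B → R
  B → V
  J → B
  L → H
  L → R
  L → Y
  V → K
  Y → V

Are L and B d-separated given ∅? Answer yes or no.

Bayes-Ball from L | ∅ reaches {H,K,R,V,Y}.
B ∉ reach(L|∅) ⇒ L ⊥ B | ∅.

Yes — L ⊥ B | ∅.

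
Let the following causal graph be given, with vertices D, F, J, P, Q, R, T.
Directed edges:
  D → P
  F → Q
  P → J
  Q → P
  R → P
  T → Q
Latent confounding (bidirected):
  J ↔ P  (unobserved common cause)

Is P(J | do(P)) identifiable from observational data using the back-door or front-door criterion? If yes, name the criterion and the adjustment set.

P(J|do(P)): not identifiable (no BD/FD set).

desc(P)\{P}={J}; candidates ⊆ {D,F,Q,R,T}.
P↔J: latent back-door arc(s) into P.
size 0: {}; under {} P still reaches {D,F,J,Q,R,T} ∋ J.
size 1: {D}, {F}, {Q} …(+2); under {D} P still reaches {F,J,Q,R,T} ∋ J.
size 2: {D,F}, {D,Q}, {D,R} …(+7); under {D,F} P still reaches {J,Q,R,T} ∋ J.
P↔J cannot be blocked by any observed set — no back-door set.
No mediator lies on a directed P→…→J path.
Neither criterion identifies P(J|do(P)) in this graph.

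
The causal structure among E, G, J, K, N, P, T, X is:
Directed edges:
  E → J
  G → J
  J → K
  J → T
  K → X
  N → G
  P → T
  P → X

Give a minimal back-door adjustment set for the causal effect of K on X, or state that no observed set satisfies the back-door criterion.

desc(K)\{K}={X}; candidates ⊆ {E,G,J,N,P,T}.
∅: K⊥X given ∅ in G with K→· removed — back-door holds.

K→X: minimal back-door set ∅.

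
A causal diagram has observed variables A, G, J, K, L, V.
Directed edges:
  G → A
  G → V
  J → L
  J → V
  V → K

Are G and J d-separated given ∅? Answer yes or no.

Yes — G ⊥ J | ∅.

Bayes-Ball from G | ∅ reaches {A,K,V}.
J ∉ reach(G|∅) ⇒ G ⊥ J | ∅.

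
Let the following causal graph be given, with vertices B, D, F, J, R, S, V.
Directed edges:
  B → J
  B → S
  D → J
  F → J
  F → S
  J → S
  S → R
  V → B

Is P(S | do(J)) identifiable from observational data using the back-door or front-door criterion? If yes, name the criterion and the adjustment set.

desc(J)\{J}={R,S}; candidates ⊆ {B,D,F,V}.
size 0: {}; under {} J still reaches {B,D,F,R,S,V} ∋ S.
size 1: {B}, {D}, {F} …(+1); under {B} J still reaches {D,F,R,S} ∋ S.
{B,F}: J⊥S given {B,F} in G with J→· removed — back-door holds.
P(S|do(J)) = Σ_{B,F} P(S|J,B,F)·P(B,F).

P(S|do(J)): backdoor, adjust for {B, F}.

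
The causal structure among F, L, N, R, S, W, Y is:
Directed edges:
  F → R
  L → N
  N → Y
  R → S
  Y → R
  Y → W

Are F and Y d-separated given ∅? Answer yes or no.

Bayes-Ball from F | ∅ reaches {R,S}.
Y ∉ reach(F|∅) ⇒ F ⊥ Y | ∅.

Yes — F ⊥ Y | ∅.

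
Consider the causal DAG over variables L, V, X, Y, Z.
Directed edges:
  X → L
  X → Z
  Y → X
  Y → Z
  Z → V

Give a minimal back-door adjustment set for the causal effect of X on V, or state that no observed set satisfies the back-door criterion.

desc(X)\{X}={L,V,Z}; candidates ⊆ {Y}.
size 0: {}; under {} X still reaches {V,Y,Z} ∋ V.
{Y}: X⊥V given {Y} in G with X→· removed — back-door holds.

X→V: minimal back-door set {Y}.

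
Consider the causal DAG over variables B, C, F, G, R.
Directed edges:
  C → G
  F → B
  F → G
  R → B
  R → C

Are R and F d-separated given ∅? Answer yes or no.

Bayes-Ball from R | ∅ reaches {B,C,G}.
F ∉ reach(R|∅) ⇒ R ⊥ F | ∅.

Yes — R ⊥ F | ∅.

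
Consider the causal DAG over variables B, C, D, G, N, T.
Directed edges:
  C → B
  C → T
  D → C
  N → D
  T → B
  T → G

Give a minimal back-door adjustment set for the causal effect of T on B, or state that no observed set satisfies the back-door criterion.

T→B: minimal back-door set {C}.

desc(T)\{T}={B,G}; candidates ⊆ {C,D,N}.
size 0: {}; under {} T still reaches {B,C,D,N} ∋ B.
{C}: T⊥B given {C} in G with T→· removed — back-door holds.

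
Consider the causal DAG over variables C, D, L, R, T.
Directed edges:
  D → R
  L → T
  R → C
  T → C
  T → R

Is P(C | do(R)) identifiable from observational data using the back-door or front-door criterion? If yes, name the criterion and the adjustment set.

desc(R)\{R}={C}; candidates ⊆ {D,L,T}.
size 0: {}; under {} R still reaches {C,D,L,T} ∋ C.
{T}: R⊥C given {T} in G with R→· removed — back-door holds.
P(C|do(R)) = Σ_{T} P(C|R,T)·P(T).

P(C|do(R)): backdoor, adjust for {T}.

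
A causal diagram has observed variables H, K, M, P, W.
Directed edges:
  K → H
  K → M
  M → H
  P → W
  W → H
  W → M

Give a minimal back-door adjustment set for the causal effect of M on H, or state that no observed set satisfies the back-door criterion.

desc(M)\{M}={H}; candidates ⊆ {K,P,W}.
size 0: {}; under {} M still reaches {H,K,P,W} ∋ H.
size 1: {K}, {P}, {W}; under {K} M still reaches {H,P,W} ∋ H.
{K,W}: M⊥H given {K,W} in G with M→· removed — back-door holds.

M→H: minimal back-door set {K, W}.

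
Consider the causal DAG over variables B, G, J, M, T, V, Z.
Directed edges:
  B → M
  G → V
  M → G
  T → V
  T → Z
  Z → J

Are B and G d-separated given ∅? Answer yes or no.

No — B and G are d-connected given ∅.

Bayes-Ball from B | ∅ reaches {G,M,V}.
G ∈ reach(B|∅) ⇒ B ⊥̸ G | ∅.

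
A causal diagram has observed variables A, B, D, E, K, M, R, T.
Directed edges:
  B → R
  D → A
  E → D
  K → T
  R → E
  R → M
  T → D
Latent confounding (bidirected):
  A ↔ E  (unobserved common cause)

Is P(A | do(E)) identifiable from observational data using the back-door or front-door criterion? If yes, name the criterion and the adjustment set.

P(A|do(E)): frontdoor, adjust for {D}.

desc(E)\{E}={A,D}; candidates ⊆ {B,K,M,R,T}.
E↔A: latent back-door arc(s) into E.
size 0: {}; under {} E still reaches {A,B,M,R} ∋ A.
size 1: {B}, {K}, {M} …(+2); under {B} E still reaches {A,M,R} ∋ A.
size 2: {B,K}, {B,M}, {B,R} …(+7); under {B,K} E still reaches {A,M,R} ∋ A.
E↔A cannot be blocked by any observed set — no back-door set.
{D}: (i) intercepts every directed E→A path; (ii) no back-door E→{D}; (iii) {E} blocks every back-door {D}→A. Front-door holds.
P(A|do(E)) = Σ_{D} P(D|E) Σ_{E'} P(A|D,E')P(E').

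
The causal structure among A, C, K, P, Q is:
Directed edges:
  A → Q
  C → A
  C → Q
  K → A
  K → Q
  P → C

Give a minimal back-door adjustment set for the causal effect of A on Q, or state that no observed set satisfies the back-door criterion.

A→Q: minimal back-door set {C, K}.

desc(A)\{A}={Q}; candidates ⊆ {C,K,P}.
size 0: {}; under {} A still reaches {C,K,P,Q} ∋ Q.
size 1: {C}, {K}, {P}; under {C} A still reaches {K,Q} ∋ Q.
{C,K}: A⊥Q given {C,K} in G with A→· removed — back-door holds.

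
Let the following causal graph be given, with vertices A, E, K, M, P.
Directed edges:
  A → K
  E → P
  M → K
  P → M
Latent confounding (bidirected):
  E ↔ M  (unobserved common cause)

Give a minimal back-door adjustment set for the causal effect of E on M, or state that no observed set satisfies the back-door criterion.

E→M: no observed back-door set.

desc(E)\{E}={K,M,P}; candidates ⊆ {A}.
E↔M: latent back-door arc(s) into E.
size 0: {}; under {} E still reaches {K,M} ∋ M.
size 1: {A}; under {A} E still reaches {K,M} ∋ M.
E↔M cannot be blocked by any observed set — no back-door set.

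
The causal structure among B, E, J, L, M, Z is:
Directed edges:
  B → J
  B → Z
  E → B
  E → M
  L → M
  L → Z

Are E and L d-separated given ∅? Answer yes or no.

Yes — E ⊥ L | ∅.

Bayes-Ball from E | ∅ reaches {B,J,M,Z}.
L ∉ reach(E|∅) ⇒ E ⊥ L | ∅.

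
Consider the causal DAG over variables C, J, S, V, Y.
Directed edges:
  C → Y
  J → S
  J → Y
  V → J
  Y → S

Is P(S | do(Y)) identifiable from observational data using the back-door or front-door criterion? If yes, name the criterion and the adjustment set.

desc(Y)\{Y}={S}; candidates ⊆ {C,J,V}.
size 0: {}; under {} Y still reaches {C,J,S,V} ∋ S.
{J}: Y⊥S given {J} in G with Y→· removed — back-door holds.
P(S|do(Y)) = Σ_{J} P(S|Y,J)·P(J).

P(S|do(Y)): backdoor, adjust for {J}.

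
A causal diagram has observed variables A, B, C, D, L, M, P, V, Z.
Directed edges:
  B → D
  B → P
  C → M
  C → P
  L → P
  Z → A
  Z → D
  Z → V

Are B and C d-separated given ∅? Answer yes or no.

Yes — B ⊥ C | ∅.

Bayes-Ball from B | ∅ reaches {D,P}.
C ∉ reach(B|∅) ⇒ B ⊥ C | ∅.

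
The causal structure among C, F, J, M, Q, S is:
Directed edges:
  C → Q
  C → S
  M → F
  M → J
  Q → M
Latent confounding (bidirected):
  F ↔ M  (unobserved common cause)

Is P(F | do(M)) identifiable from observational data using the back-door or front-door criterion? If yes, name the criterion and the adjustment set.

desc(M)\{M}={F,J}; candidates ⊆ {C,Q,S}.
M↔F: latent back-door arc(s) into M.
size 0: {}; under {} M still reaches {C,F,Q,S} ∋ F.
size 1: {C}, {Q}, {S}; under {C} M still reaches {F,Q} ∋ F.
size 2: {C,Q}, {C,S}, {Q,S}; under {C,Q} M still reaches {F} ∋ F.
M↔F cannot be blocked by any observed set — no back-door set.
No mediator lies on a directed M→…→F path.
Neither criterion identifies P(F|do(M)) in this graph.

P(F|do(M)): not identifiable (no BD/FD set).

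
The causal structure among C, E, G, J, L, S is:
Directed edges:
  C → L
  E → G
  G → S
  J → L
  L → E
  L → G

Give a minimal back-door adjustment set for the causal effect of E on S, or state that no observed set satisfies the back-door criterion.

desc(E)\{E}={G,S}; candidates ⊆ {C,J,L}.
size 0: {}; under {} E still reaches {C,G,J,L,S} ∋ S.
{L}: E⊥S given {L} in G with E→· removed — back-door holds.

E→S: minimal back-door set {L}.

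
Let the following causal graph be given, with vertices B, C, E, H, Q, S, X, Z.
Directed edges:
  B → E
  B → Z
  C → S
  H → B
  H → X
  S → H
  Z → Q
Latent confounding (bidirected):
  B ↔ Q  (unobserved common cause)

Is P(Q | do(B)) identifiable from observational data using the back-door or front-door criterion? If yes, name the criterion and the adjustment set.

P(Q|do(B)): frontdoor, adjust for {Z}.

desc(B)\{B}={E,Q,Z}; candidates ⊆ {C,H,S,X}.
B↔Q: latent back-door arc(s) into B.
size 0: {}; under {} B still reaches {C,H,Q,S,X} ∋ Q.
size 1: {C}, {H}, {S} …(+1); under {C} B still reaches {H,Q,S,X} ∋ Q.
size 2: {C,H}, {C,S}, {C,X} …(+3); under {C,H} B still reaches {Q} ∋ Q.
B↔Q cannot be blocked by any observed set — no back-door set.
{Z}: (i) intercepts every directed B→Q path; (ii) no back-door B→{Z}; (iii) {B} blocks every back-door {Z}→Q. Front-door holds.
P(Q|do(B)) = Σ_{Z} P(Z|B) Σ_{B'} P(Q|Z,B')P(B').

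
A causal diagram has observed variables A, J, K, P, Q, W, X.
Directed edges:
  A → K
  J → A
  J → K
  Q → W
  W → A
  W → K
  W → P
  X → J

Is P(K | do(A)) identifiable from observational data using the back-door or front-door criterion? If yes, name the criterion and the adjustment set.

desc(A)\{A}={K}; candidates ⊆ {J,P,Q,W,X}.
size 0: {}; under {} A still reaches {J,K,P,Q,W,X} ∋ K.
size 1: {J}, {P}, {Q} …(+2); under {J} A still reaches {K,P,Q,W} ∋ K.
{J,W}: A⊥K given {J,W} in G with A→· removed — back-door holds.
P(K|do(A)) = Σ_{J,W} P(K|A,J,W)·P(J,W).

P(K|do(A)): backdoor, adjust for {J, W}.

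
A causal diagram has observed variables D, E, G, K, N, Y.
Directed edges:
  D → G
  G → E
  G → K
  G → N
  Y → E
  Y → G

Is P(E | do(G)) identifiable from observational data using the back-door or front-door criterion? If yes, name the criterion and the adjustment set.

P(E|do(G)): backdoor, adjust for {Y}.

desc(G)\{G}={E,K,N}; candidates ⊆ {D,Y}.
size 0: {}; under {} G still reaches {D,E,Y} ∋ E.
{Y}: G⊥E given {Y} in G with G→· removed — back-door holds.
P(E|do(G)) = Σ_{Y} P(E|G,Y)·P(Y).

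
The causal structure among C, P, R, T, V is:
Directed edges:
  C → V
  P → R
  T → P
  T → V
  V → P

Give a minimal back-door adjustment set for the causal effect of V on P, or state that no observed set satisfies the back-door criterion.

V→P: minimal back-door set {T}.

desc(V)\{V}={P,R}; candidates ⊆ {C,T}.
size 0: {}; under {} V still reaches {C,P,R,T} ∋ P.
{T}: V⊥P given {T} in G with V→· removed — back-door holds.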